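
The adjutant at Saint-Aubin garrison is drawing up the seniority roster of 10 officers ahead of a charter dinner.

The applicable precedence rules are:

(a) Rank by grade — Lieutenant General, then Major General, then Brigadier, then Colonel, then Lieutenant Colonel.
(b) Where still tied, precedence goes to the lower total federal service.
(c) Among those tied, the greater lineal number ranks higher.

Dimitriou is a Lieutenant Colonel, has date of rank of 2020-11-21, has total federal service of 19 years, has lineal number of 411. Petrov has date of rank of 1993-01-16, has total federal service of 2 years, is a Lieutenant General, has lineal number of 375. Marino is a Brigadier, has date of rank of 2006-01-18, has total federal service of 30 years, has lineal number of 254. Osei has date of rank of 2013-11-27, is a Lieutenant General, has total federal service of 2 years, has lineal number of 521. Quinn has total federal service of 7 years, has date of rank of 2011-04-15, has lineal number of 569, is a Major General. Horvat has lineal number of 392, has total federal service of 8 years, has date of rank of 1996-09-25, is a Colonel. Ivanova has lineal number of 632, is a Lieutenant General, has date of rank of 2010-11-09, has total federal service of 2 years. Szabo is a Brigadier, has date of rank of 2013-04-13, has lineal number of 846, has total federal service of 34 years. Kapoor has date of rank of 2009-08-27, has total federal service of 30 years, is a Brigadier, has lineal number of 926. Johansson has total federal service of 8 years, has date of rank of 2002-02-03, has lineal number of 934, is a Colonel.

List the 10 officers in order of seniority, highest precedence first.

By grade: Ivanova, Osei and Petrov (Lieutenant General); then Quinn (Major General); then Kapoor, Marino and Szabo (Brigadier); then Johansson and Horvat (Colonel); then Dimitriou (Lieutenant Colonel).
Ivanova, Osei and Petrov all have total federal service 2 years, so the next rule applies.
Among Ivanova, Osei and Petrov, by lineal number (higher first): Ivanova (632) before Osei (521) before Petrov (375).
Among Kapoor, Marino and Szabo, by total federal service (lower first): Kapoor and Marino (30 years) before Szabo (34 years).
Among Kapoor and Marino, by lineal number (higher first): Kapoor (926) before Marino (254).
Johansson and Horvat both have total federal service 8 years, so the next rule applies.
Among Johansson and Horvat, by lineal number (higher first): Johansson (934) before Horvat (392).
Full order: Ivanova, Osei, Petrov, Quinn, Kapoor, Marino, Szabo, Johansson, Horvat, Dimitriou.

Ivanova, Osei, Petrov, Quinn, Kapoor, Marino, Szabo, Johansson, Horvat, Dimitriou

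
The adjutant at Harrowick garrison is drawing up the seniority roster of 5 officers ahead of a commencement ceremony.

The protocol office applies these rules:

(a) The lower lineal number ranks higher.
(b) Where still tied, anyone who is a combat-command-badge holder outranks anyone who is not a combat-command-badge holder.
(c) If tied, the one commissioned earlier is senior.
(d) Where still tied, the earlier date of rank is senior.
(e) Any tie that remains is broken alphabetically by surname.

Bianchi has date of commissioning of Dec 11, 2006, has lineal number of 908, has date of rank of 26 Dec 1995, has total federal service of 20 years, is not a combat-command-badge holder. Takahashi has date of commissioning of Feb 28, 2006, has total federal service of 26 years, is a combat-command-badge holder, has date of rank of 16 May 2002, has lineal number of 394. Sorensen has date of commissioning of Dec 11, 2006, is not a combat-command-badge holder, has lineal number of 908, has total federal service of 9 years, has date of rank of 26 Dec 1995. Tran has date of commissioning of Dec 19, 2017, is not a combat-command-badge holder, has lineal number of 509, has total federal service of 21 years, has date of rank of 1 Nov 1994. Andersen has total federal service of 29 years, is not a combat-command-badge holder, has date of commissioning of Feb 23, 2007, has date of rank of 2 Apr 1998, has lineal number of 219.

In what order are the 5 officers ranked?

By lineal number (lower first): Andersen (219); then Takahashi (394); then Tran (509); then Bianchi and Sorensen (both 908).
Bianchi and Sorensen are each not a combat-command-badge holder, so the next rule applies.
Bianchi and Sorensen both have date of commissioning Dec 11, 2006, so the next rule applies.
Bianchi and Sorensen both have date of rank 26 Dec 1995, so the next rule applies.
Among Bianchi and Sorensen, alphabetically by surname: Bianchi before Sorensen.
Full order: Andersen, Takahashi, Tran, Bianchi, Sorensen.

Andersen, Takahashi, Tran, Bianchi, Sorensen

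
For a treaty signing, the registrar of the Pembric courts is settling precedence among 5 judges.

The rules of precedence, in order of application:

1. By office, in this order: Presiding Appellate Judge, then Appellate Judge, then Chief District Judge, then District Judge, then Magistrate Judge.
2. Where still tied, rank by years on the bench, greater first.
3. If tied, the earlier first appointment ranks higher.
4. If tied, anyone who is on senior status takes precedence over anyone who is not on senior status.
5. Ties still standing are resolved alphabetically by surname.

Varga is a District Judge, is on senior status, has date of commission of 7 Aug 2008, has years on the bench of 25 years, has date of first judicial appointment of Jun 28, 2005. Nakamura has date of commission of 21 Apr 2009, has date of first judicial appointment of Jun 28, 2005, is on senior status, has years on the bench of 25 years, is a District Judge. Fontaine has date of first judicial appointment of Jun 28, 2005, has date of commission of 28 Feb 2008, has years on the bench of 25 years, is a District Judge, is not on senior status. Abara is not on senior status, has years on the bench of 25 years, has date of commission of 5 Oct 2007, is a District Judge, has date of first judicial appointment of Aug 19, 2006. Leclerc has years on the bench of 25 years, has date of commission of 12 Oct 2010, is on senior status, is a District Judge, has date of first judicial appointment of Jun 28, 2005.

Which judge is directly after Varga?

By office: Leclerc, Nakamura, Varga, Fontaine and Abara (District Judge).
Leclerc, Nakamura, Varga, Fontaine and Abara all have years on the bench 25 years, so the next rule applies.
Among Leclerc, Nakamura, Varga, Fontaine and Abara, by date of first judicial appointment (earlier first): Leclerc, Nakamura, Varga and Fontaine (Jun 28, 2005) before Abara (Aug 19, 2006).
Among Leclerc, Nakamura, Varga and Fontaine, on senior status before not on senior status: Leclerc, Nakamura and Varga (on senior status) before Fontaine (not on senior status).
Among Leclerc, Nakamura and Varga, alphabetically by surname: Leclerc before Nakamura before Varga.
Order: Leclerc, Nakamura, Varga, Fontaine, Abara.

Fontaine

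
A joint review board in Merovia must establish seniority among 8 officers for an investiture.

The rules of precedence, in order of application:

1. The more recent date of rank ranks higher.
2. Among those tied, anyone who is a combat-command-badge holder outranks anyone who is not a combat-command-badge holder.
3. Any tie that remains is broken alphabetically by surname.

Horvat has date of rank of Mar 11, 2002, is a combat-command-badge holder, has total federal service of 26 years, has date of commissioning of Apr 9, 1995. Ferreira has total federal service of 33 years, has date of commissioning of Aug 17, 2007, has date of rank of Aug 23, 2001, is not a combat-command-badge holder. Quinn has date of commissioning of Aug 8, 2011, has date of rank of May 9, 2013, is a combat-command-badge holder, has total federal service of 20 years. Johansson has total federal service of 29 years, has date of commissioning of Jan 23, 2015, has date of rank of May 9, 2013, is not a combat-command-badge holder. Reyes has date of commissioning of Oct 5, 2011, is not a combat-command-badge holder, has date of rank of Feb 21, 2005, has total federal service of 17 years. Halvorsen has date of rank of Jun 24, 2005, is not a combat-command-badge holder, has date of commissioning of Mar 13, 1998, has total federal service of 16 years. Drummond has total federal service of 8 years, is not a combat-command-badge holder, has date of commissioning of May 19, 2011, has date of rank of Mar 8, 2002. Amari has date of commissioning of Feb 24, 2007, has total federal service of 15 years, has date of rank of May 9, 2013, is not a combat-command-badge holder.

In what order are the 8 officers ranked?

By date of rank (later first): Quinn, Amari and Johansson (each May 9, 2013); then Halvorsen (Jun 24, 2005); then Reyes (Feb 21, 2005); then Horvat (Mar 11, 2002); then Drummond (Mar 8, 2002); then Ferreira (Aug 23, 2001).
Among Quinn, Amari and Johansson, a combat-command-badge holder before not a combat-command-badge holder: Quinn (a combat-command-badge holder) before Amari and Johansson (not a combat-command-badge holder).
Among Amari and Johansson, alphabetically by surname: Amari before Johansson.
Full order: Quinn, Amari, Johansson, Halvorsen, Reyes, Horvat, Drummond, Ferreira.

Quinn, Amari, Johansson, Halvorsen, Reyes, Horvat, Drummond, Ferreira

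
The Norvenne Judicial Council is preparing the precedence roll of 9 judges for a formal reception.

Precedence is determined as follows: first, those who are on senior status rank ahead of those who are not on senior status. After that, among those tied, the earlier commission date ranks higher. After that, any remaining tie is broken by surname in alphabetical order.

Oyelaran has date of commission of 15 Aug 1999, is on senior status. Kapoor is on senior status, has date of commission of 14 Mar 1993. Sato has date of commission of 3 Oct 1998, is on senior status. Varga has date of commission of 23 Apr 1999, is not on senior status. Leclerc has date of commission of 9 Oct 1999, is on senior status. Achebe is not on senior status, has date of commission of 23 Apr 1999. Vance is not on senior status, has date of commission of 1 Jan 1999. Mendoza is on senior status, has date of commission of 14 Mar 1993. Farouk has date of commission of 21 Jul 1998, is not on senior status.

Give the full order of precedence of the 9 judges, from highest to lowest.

Kapoor, Mendoza, Sato, Oyelaran, Leclerc, Farouk, Vance, Achebe, Varga

By the first rule: Kapoor, Mendoza, Sato, Oyelaran and Leclerc (each on senior status); then Farouk, Vance, Achebe and Varga (each not on senior status).
Among Kapoor, Mendoza, Sato, Oyelaran and Leclerc, by date of commission (earlier first): Kapoor and Mendoza (14 Mar 1993) before Sato (3 Oct 1998) before Oyelaran (15 Aug 1999) before Leclerc (9 Oct 1999).
Among Kapoor and Mendoza, alphabetically by surname: Kapoor before Mendoza.
Among Farouk, Vance, Achebe and Varga, by date of commission (earlier first): Farouk (21 Jul 1998) before Vance (1 Jan 1999) before Achebe and Varga (23 Apr 1999).
Among Achebe and Varga, alphabetically by surname: Achebe before Varga.
Full order: Kapoor, Mendoza, Sato, Oyelaran, Leclerc, Farouk, Vance, Achebe, Varga.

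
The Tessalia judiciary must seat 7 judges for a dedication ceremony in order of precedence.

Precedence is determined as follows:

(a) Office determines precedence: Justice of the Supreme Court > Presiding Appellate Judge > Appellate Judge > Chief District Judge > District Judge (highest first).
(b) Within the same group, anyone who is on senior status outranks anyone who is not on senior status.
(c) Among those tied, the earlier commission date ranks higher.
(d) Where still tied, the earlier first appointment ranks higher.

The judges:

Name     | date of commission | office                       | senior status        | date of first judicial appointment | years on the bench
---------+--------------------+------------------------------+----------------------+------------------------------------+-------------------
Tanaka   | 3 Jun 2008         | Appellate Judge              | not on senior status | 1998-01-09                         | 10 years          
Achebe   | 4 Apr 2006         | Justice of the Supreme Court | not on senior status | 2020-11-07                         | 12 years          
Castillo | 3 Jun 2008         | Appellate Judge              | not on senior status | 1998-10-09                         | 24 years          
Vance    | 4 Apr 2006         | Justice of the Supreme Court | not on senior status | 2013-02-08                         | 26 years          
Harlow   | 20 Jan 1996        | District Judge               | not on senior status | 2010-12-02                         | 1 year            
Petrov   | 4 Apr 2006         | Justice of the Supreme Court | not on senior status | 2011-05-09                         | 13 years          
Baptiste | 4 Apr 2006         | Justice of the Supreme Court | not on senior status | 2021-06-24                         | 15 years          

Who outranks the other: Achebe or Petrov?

Petrov

By office: Petrov, Vance, Achebe and Baptiste (Justice of the Supreme Court); then Tanaka and Castillo (Appellate Judge); then Harlow (District Judge).
Petrov, Vance, Achebe and Baptiste are each not on senior status, so the next rule applies.
Petrov, Vance, Achebe and Baptiste all have date of commission 4 Apr 2006, so the next rule applies.
Among Petrov, Vance, Achebe and Baptiste, by date of first judicial appointment (earlier first): Petrov (2011-05-09) before Vance (2013-02-08) before Achebe (2020-11-07) before Baptiste (2021-06-24).
Tanaka and Castillo are each not on senior status, so the next rule applies.
Tanaka and Castillo both have date of commission 3 Jun 2008, so the next rule applies.
Among Tanaka and Castillo, by date of first judicial appointment (earlier first): Tanaka (1998-01-09) before Castillo (1998-10-09).
So Petrov takes precedence.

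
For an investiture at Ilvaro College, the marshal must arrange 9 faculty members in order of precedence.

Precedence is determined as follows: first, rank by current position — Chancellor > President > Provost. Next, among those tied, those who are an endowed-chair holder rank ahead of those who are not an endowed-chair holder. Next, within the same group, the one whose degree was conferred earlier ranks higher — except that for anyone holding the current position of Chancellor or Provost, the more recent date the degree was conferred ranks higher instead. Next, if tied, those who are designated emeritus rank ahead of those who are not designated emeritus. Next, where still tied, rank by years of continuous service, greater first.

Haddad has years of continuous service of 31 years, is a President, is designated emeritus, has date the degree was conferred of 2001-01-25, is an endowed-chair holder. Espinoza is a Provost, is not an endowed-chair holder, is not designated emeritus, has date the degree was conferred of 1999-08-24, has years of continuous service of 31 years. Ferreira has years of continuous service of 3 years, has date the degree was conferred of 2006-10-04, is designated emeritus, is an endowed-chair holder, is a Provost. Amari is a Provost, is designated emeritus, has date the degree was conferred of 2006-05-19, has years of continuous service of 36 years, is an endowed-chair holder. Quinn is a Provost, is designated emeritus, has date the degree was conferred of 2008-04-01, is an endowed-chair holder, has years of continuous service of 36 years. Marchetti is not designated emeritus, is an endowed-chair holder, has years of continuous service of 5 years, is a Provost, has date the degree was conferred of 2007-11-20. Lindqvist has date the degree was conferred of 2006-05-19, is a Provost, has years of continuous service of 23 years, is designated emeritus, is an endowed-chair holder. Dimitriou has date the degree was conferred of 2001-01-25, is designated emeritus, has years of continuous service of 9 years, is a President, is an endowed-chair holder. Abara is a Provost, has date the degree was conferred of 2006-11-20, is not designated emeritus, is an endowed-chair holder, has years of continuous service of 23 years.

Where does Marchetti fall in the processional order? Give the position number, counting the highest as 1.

By current position: Haddad and Dimitriou (President); then Quinn, Marchetti, Abara, Ferreira, Amari, Lindqvist and Espinoza (Provost).
Haddad and Dimitriou are each an endowed-chair holder, so the next rule applies.
Haddad and Dimitriou both have date the degree was conferred 2001-01-25, so the next rule applies.
Haddad and Dimitriou are each designated emeritus, so the next rule applies.
Among Haddad and Dimitriou, by years of continuous service (higher first): Haddad (31 years) before Dimitriou (9 years).
Among Quinn, Marchetti, Abara, Ferreira, Amari, Lindqvist and Espinoza, an endowed-chair holder before not an endowed-chair holder: Quinn, Marchetti, Abara, Ferreira, Amari and Lindqvist (an endowed-chair holder) before Espinoza (not an endowed-chair holder).
Among Quinn, Marchetti, Abara, Ferreira, Amari and Lindqvist, by date the degree was conferred (later first) (reversed rule for this group): Quinn (2008-04-01) before Marchetti (2007-11-20) before Abara (2006-11-20) before Ferreira (2006-10-04) before Amari and Lindqvist (2006-05-19).
Amari and Lindqvist are each designated emeritus, so the next rule applies.
Among Amari and Lindqvist, by years of continuous service (higher first): Amari (36 years) before Lindqvist (23 years).
Order: Haddad, Dimitriou, Quinn, Marchetti, Abara, Ferreira, Amari, Lindqvist, Espinoza. So position 4.

4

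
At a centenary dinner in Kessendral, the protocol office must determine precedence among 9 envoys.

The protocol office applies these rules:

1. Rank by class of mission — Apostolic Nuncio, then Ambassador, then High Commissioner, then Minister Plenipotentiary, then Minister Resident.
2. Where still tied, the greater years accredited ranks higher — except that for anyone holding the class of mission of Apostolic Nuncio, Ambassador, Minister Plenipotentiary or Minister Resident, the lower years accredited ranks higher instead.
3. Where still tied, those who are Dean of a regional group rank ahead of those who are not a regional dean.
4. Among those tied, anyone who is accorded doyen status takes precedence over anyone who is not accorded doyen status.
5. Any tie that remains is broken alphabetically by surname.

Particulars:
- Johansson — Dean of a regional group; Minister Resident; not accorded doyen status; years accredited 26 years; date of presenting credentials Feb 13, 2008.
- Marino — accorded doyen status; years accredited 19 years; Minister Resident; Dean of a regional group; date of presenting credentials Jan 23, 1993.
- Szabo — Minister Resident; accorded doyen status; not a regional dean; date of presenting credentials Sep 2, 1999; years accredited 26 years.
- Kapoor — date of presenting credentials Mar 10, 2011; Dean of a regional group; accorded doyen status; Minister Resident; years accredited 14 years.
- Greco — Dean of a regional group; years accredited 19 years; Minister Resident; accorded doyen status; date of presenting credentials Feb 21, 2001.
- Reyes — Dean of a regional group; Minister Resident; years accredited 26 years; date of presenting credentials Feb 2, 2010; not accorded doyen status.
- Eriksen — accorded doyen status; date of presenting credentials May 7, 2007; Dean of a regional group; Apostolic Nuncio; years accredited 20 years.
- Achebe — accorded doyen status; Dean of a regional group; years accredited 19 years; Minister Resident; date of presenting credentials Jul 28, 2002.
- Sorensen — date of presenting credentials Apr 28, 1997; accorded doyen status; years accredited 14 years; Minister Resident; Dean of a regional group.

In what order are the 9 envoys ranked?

By class of mission: Eriksen (Apostolic Nuncio); then Kapoor, Sorensen, Achebe, Greco, Marino, Johansson, Reyes and Szabo (Minister Resident).
Among Kapoor, Sorensen, Achebe, Greco, Marino, Johansson, Reyes and Szabo, by years accredited (lower first) (reversed rule for this group): Kapoor and Sorensen (14 years) before Achebe, Greco and Marino (19 years) before Johansson, Reyes and Szabo (26 years).
Kapoor and Sorensen are each Dean of a regional group, so the next rule applies.
Kapoor and Sorensen are each accorded doyen status, so the next rule applies.
Among Kapoor and Sorensen, alphabetically by surname: Kapoor before Sorensen.
Achebe, Greco and Marino are each Dean of a regional group, so the next rule applies.
Achebe, Greco and Marino are each accorded doyen status, so the next rule applies.
Among Achebe, Greco and Marino, alphabetically by surname: Achebe before Greco before Marino.
Among Johansson, Reyes and Szabo, Dean of a regional group before not a regional dean: Johansson and Reyes (Dean of a regional group) before Szabo (not a regional dean).
Johansson and Reyes are each not accorded doyen status, so the next rule applies.
Among Johansson and Reyes, alphabetically by surname: Johansson before Reyes.
Full order: Eriksen, Kapoor, Sorensen, Achebe, Greco, Marino, Johansson, Reyes, Szabo.

Eriksen, Kapoor, Sorensen, Achebe, Greco, Marino, Johansson, Reyes, Szabo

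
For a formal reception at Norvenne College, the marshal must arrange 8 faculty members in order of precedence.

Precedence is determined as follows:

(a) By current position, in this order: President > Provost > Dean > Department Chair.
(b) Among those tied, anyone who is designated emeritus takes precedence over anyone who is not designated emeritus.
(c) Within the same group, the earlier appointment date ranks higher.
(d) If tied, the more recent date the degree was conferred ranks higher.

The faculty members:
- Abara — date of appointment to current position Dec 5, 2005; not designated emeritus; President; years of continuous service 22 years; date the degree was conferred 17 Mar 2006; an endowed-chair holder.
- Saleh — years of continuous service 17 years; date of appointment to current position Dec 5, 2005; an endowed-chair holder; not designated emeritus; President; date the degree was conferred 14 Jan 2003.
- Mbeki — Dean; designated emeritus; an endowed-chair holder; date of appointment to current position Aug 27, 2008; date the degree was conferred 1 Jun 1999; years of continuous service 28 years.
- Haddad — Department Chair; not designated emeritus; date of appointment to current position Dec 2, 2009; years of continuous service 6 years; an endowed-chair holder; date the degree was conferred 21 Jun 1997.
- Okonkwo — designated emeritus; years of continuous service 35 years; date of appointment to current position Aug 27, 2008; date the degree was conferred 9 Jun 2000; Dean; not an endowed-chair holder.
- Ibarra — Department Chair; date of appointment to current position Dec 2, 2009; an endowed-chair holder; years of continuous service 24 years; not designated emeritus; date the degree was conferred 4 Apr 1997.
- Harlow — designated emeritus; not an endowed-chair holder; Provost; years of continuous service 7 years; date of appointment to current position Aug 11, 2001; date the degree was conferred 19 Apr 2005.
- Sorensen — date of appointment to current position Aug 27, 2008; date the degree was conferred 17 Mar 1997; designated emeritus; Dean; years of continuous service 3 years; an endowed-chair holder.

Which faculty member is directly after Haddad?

Ibarra

By current position: Abara and Saleh (President); then Harlow (Provost); then Okonkwo, Mbeki and Sorensen (Dean); then Haddad and Ibarra (Department Chair).
Abara and Saleh are each not designated emeritus, so the next rule applies.
Abara and Saleh both have date of appointment to current position Dec 5, 2005, so the next rule applies.
Among Abara and Saleh, by date the degree was conferred (later first): Abara (17 Mar 2006) before Saleh (14 Jan 2003).
Okonkwo, Mbeki and Sorensen are each designated emeritus, so the next rule applies.
Okonkwo, Mbeki and Sorensen all have date of appointment to current position Aug 27, 2008, so the next rule applies.
Among Okonkwo, Mbeki and Sorensen, by date the degree was conferred (later first): Okonkwo (9 Jun 2000) before Mbeki (1 Jun 1999) before Sorensen (17 Mar 1997).
Haddad and Ibarra are each not designated emeritus, so the next rule applies.
Haddad and Ibarra both have date of appointment to current position Dec 2, 2009, so the next rule applies.
Among Haddad and Ibarra, by date the degree was conferred (later first): Haddad (21 Jun 1997) before Ibarra (4 Apr 1997).
Order: Abara, Saleh, Harlow, Okonkwo, Mbeki, Sorensen, Haddad, Ibarra.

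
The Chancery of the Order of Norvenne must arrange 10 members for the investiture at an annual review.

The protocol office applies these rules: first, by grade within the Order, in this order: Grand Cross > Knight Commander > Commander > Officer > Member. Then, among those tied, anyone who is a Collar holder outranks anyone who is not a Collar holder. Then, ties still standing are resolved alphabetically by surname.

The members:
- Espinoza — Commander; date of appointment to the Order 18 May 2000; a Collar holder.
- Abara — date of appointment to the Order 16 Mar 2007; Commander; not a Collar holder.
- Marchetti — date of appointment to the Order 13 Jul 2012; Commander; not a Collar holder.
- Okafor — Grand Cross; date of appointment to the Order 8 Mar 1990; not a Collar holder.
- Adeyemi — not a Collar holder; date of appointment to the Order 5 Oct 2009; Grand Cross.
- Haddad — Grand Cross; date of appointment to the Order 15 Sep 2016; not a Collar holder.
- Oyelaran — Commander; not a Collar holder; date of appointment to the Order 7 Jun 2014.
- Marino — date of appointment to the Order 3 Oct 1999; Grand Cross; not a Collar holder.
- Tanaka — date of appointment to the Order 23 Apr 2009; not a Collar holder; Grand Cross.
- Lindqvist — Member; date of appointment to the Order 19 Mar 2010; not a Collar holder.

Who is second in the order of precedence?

Haddad

By grade within the Order: Adeyemi, Haddad, Marino, Okafor and Tanaka (Grand Cross); then Espinoza, Abara, Marchetti and Oyelaran (Commander); then Lindqvist (Member).
Adeyemi, Haddad, Marino, Okafor and Tanaka are each not a Collar holder, so the next rule applies.
Among Adeyemi, Haddad, Marino, Okafor and Tanaka, alphabetically by surname: Adeyemi before Haddad before Marino before Okafor before Tanaka.
Among Espinoza, Abara, Marchetti and Oyelaran, a Collar holder before not a Collar holder: Espinoza (a Collar holder) before Abara, Marchetti and Oyelaran (not a Collar holder).
Among Abara, Marchetti and Oyelaran, alphabetically by surname: Abara before Marchetti before Oyelaran.
Order: Adeyemi, Haddad, Marino, Okafor, Tanaka, Espinoza, Abara, Marchetti, Oyelaran, Lindqvist.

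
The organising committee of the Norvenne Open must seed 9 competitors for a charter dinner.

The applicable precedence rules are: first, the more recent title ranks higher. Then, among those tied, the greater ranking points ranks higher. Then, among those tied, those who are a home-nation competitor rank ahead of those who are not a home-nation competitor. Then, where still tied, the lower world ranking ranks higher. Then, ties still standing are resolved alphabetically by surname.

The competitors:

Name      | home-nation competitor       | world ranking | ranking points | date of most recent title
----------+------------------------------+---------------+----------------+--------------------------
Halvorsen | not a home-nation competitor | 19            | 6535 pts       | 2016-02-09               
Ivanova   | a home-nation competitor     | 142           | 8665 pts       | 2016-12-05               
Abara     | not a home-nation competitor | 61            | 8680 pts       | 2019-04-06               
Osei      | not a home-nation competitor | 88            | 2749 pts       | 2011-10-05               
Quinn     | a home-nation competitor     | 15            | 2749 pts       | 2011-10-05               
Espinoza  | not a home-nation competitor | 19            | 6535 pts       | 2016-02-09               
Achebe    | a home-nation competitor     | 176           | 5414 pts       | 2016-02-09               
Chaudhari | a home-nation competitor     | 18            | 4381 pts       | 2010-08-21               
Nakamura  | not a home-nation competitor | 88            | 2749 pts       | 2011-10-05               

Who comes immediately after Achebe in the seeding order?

Quinn

By date of most recent title (later first): Abara (2019-04-06); then Ivanova (2016-12-05); then Espinoza, Halvorsen and Achebe (each 2016-02-09); then Quinn, Nakamura and Osei (each 2011-10-05); then Chaudhari (2010-08-21).
Among Espinoza, Halvorsen and Achebe, by ranking points (higher first): Espinoza and Halvorsen (6535 pts) before Achebe (5414 pts).
Espinoza and Halvorsen are each not a home-nation competitor, so the next rule applies.
Espinoza and Halvorsen both have world ranking 19, so the next rule applies.
Among Espinoza and Halvorsen, alphabetically by surname: Espinoza before Halvorsen.
Quinn, Nakamura and Osei all have ranking points 2749 pts, so the next rule applies.
Among Quinn, Nakamura and Osei, a home-nation competitor before not a home-nation competitor: Quinn (a home-nation competitor) before Nakamura and Osei (not a home-nation competitor).
Nakamura and Osei both have world ranking 88, so the next rule applies.
Among Nakamura and Osei, alphabetically by surname: Nakamura before Osei.
Order: Abara, Ivanova, Espinoza, Halvorsen, Achebe, Quinn, Nakamura, Osei, Chaudhari.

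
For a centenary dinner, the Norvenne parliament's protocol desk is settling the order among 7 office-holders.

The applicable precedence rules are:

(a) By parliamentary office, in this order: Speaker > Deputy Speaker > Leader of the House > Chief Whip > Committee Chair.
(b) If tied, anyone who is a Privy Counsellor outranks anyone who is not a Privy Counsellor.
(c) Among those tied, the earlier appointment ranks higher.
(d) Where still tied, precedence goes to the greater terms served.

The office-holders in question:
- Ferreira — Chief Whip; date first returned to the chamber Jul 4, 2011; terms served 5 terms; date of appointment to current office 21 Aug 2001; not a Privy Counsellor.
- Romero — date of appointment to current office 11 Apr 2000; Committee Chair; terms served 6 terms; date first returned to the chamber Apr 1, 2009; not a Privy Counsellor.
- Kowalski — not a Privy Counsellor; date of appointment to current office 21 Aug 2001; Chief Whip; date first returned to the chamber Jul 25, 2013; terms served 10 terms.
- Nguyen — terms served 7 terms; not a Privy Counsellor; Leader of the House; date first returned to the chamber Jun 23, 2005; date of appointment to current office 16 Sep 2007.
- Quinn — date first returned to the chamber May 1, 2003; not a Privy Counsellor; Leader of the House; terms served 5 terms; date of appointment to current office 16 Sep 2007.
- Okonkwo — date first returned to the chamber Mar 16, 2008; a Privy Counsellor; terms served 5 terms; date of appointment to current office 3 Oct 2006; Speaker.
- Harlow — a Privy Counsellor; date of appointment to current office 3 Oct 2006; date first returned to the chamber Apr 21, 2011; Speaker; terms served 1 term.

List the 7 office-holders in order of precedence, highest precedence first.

By parliamentary office: Okonkwo and Harlow (Speaker); then Nguyen and Quinn (Leader of the House); then Kowalski and Ferreira (Chief Whip); then Romero (Committee Chair).
Okonkwo and Harlow are each a Privy Counsellor, so the next rule applies.
Okonkwo and Harlow both have date of appointment to current office 3 Oct 2006, so the next rule applies.
Among Okonkwo and Harlow, by terms served (higher first): Okonkwo (5 terms) before Harlow (1 term).
Nguyen and Quinn are each not a Privy Counsellor, so the next rule applies.
Nguyen and Quinn both have date of appointment to current office 16 Sep 2007, so the next rule applies.
Among Nguyen and Quinn, by terms served (higher first): Nguyen (7 terms) before Quinn (5 terms).
Kowalski and Ferreira are each not a Privy Counsellor, so the next rule applies.
Kowalski and Ferreira both have date of appointment to current office 21 Aug 2001, so the next rule applies.
Among Kowalski and Ferreira, by terms served (higher first): Kowalski (10 terms) before Ferreira (5 terms).
Full order: Okonkwo, Harlow, Nguyen, Quinn, Kowalski, Ferreira, Romero.

Okonkwo, Harlow, Nguyen, Quinn, Kowalski, Ferreira, Romero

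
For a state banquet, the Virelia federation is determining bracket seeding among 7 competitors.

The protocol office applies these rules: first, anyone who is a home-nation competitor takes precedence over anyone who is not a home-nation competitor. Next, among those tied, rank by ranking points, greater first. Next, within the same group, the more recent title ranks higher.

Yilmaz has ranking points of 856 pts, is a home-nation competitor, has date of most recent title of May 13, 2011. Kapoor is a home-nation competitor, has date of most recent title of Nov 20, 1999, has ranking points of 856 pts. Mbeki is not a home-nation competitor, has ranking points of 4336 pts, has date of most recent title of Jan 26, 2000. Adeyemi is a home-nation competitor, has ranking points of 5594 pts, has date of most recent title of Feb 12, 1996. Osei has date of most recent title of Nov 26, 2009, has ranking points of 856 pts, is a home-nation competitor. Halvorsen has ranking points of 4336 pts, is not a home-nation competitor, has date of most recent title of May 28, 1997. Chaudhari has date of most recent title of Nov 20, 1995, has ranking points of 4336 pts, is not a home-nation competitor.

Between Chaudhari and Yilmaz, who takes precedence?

Yilmaz

By the first rule: Adeyemi, Yilmaz, Osei and Kapoor (each a home-nation competitor); then Mbeki, Halvorsen and Chaudhari (each not a home-nation competitor).
Among Adeyemi, Yilmaz, Osei and Kapoor, by ranking points (higher first): Adeyemi (5594 pts) before Yilmaz, Osei and Kapoor (856 pts).
Among Yilmaz, Osei and Kapoor, by date of most recent title (later first): Yilmaz (May 13, 2011) before Osei (Nov 26, 2009) before Kapoor (Nov 20, 1999).
Mbeki, Halvorsen and Chaudhari all have ranking points 4336 pts, so the next rule applies.
Among Mbeki, Halvorsen and Chaudhari, by date of most recent title (later first): Mbeki (Jan 26, 2000) before Halvorsen (May 28, 1997) before Chaudhari (Nov 20, 1995).
So Yilmaz takes precedence.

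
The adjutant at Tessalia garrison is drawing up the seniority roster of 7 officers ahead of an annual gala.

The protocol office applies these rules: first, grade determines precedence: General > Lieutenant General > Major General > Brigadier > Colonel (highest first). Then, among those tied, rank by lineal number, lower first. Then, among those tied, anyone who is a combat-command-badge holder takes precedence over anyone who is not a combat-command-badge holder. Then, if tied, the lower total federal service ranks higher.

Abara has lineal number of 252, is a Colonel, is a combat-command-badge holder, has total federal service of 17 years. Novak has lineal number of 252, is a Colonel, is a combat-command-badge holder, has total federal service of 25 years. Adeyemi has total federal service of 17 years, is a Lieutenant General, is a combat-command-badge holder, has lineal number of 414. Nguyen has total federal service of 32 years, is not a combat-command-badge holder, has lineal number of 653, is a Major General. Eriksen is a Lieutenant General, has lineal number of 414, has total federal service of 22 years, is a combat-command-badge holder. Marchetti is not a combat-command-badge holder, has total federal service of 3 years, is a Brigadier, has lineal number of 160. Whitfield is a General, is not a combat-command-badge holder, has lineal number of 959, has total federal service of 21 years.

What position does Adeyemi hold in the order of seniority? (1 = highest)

By grade: Whitfield (General); then Adeyemi and Eriksen (Lieutenant General); then Nguyen (Major General); then Marchetti (Brigadier); then Abara and Novak (Colonel).
Adeyemi and Eriksen both have lineal number 414, so the next rule applies.
Adeyemi and Eriksen are each a combat-command-badge holder, so the next rule applies.
Among Adeyemi and Eriksen, by total federal service (lower first): Adeyemi (17 years) before Eriksen (22 years).
Abara and Novak both have lineal number 252, so the next rule applies.
Abara and Novak are each a combat-command-badge holder, so the next rule applies.
Among Abara and Novak, by total federal service (lower first): Abara (17 years) before Novak (25 years).
Order: Whitfield, Adeyemi, Eriksen, Nguyen, Marchetti, Abara, Novak. So position 2.

2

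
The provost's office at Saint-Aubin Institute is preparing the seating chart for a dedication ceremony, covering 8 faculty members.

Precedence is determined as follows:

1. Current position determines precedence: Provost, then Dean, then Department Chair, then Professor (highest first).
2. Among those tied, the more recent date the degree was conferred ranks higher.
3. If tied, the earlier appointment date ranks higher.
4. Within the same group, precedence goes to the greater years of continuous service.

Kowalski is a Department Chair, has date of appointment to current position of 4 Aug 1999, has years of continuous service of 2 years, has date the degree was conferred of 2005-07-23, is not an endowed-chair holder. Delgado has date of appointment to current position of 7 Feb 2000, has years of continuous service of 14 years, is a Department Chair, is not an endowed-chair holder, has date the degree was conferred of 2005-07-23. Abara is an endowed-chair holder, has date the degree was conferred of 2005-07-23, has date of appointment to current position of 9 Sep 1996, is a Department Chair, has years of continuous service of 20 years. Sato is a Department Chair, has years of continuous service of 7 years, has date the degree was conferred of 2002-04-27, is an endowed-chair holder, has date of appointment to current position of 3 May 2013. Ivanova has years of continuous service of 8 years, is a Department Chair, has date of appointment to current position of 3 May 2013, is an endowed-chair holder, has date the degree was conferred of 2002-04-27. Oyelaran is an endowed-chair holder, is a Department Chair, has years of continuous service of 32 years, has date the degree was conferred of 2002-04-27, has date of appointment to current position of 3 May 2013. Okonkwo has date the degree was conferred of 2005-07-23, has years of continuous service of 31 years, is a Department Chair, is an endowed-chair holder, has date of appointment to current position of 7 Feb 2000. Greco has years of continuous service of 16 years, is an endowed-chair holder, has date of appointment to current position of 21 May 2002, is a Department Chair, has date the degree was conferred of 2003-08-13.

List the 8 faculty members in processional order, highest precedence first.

Abara, Kowalski, Okonkwo, Delgado, Greco, Oyelaran, Ivanova, Sato

By current position: Abara, Kowalski, Okonkwo, Delgado, Greco, Oyelaran, Ivanova and Sato (Department Chair).
Among Abara, Kowalski, Okonkwo, Delgado, Greco, Oyelaran, Ivanova and Sato, by date the degree was conferred (later first): Abara, Kowalski, Okonkwo and Delgado (2005-07-23) before Greco (2003-08-13) before Oyelaran, Ivanova and Sato (2002-04-27).
Among Abara, Kowalski, Okonkwo and Delgado, by date of appointment to current position (earlier first): Abara (9 Sep 1996) before Kowalski (4 Aug 1999) before Okonkwo and Delgado (7 Feb 2000).
Among Okonkwo and Delgado, by years of continuous service (higher first): Okonkwo (31 years) before Delgado (14 years).
Oyelaran, Ivanova and Sato all have date of appointment to current position 3 May 2013, so the next rule applies.
Among Oyelaran, Ivanova and Sato, by years of continuous service (higher first): Oyelaran (32 years) before Ivanova (8 years) before Sato (7 years).
Full order: Abara, Kowalski, Okonkwo, Delgado, Greco, Oyelaran, Ivanova, Sato.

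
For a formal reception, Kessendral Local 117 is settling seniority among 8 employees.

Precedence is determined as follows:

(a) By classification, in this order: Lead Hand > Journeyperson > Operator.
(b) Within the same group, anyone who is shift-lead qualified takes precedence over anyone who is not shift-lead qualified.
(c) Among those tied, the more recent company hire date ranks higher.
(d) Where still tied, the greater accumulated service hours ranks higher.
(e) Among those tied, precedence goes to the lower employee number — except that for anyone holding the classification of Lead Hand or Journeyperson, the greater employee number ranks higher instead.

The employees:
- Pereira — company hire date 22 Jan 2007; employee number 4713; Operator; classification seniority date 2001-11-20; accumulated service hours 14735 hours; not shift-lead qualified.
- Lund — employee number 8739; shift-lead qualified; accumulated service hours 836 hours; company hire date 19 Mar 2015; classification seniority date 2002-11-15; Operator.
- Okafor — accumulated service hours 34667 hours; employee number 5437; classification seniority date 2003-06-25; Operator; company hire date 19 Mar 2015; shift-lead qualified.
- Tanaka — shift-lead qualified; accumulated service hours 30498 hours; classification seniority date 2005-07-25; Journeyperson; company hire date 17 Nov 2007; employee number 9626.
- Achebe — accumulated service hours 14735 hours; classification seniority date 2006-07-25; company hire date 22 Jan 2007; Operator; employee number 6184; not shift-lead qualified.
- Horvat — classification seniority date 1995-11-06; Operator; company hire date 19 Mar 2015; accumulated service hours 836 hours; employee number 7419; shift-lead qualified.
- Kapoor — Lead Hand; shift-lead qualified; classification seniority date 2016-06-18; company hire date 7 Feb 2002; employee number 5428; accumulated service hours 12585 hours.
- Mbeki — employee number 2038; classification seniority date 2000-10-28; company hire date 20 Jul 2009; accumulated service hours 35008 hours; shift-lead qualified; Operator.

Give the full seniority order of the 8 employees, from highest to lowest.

By classification: Kapoor (Lead Hand); then Tanaka (Journeyperson); then Okafor, Horvat, Lund, Mbeki, Pereira and Achebe (Operator).
Among Okafor, Horvat, Lund, Mbeki, Pereira and Achebe, shift-lead qualified before not shift-lead qualified: Okafor, Horvat, Lund and Mbeki (shift-lead qualified) before Pereira and Achebe (not shift-lead qualified).
Among Okafor, Horvat, Lund and Mbeki, by company hire date (later first): Okafor, Horvat and Lund (19 Mar 2015) before Mbeki (20 Jul 2009).
Among Okafor, Horvat and Lund, by accumulated service hours (higher first): Okafor (34667 hours) before Horvat and Lund (836 hours).
Among Horvat and Lund, by employee number (lower first): Horvat (7419) before Lund (8739).
Pereira and Achebe both have company hire date 22 Jan 2007, so the next rule applies.
Pereira and Achebe both have accumulated service hours 14735 hours, so the next rule applies.
Among Pereira and Achebe, by employee number (lower first): Pereira (4713) before Achebe (6184).
Full order: Kapoor, Tanaka, Okafor, Horvat, Lund, Mbeki, Pereira, Achebe.

Kapoor, Tanaka, Okafor, Horvat, Lund, Mbeki, Pereira, Achebe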